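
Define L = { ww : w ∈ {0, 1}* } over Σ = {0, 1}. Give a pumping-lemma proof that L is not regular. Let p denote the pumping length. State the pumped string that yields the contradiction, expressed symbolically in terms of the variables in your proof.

0^{p+k} 1^p 0^p 1^p

Assume L is regular. Let p be the pumping length given by the pumping lemma.
Take w = 0^p 1^p 0^p 1^p = uu where u = 0^p1^p; then w ∈ L and |w| = 4p ≥ p.
The pumping lemma gives a decomposition w = xyz where |xy| ≤ p and |y| ≥ 1.
Because |xy| ≤ p and w begins with p copies of 0, we have y = 0^k with 1 ≤ k ≤ p.
Pump with i = 2: xy^2z = 0^{p+k} 1^p 0^p 1^p, of length 4p+k. Suppose this equals vv. The string starts with 0 and ends with 1, so v does too; thus the boundary between the two copies of v is a 1→0 transition. There is exactly one such transition, at position 2p+k, so |v| = 2p+k and |vv| = 4p+2k ≠ 4p+k since k ≥ 1. So xy^2z ∉ L.
Contradiction. Therefore L is not regular.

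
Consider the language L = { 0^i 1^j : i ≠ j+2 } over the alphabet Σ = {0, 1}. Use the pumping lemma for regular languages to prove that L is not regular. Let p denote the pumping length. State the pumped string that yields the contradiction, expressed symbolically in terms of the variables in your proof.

0^{p+p!} 1^{p+p!-2}

Suppose for contradiction that L is regular, and let p be the pumping length.
Choose w = 0^p 1^{p+p!-2}. Since p ≠ (p+p!-2)+2 = p+p!, w ∈ L; and |w| ≥ p.
By the pumping lemma, w = xyz with |xy| ≤ p and |y| > 0.
The first p characters of w are 0's, so xy (and hence y) consists only of 0's. Write y = 0^k, 1 ≤ k ≤ p.
Since 1 ≤ k ≤ p, k divides p!; set t = 1 + p!/k. Then xy^t z has p + (p!/k)·k = p + p! copies of 0. Now the 0-count is p+p! and (1-count)+2 = (p+p!-2)+2 = p+p!, so i ≠ j+2 fails. So xy^t z = 0^{p+p!} 1^{p+p!-2} ∉ L.
Contradiction. Therefore L is not regular.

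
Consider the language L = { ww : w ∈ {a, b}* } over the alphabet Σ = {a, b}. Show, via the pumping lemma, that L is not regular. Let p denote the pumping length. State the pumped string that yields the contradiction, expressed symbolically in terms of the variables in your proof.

Assume L is regular; let p be its pumping constant.
Take w = a^p b^p a^p b^p = uu where u = a^pb^p; then w ∈ L and |w| = 4p ≥ p.
By the pumping lemma, w = xyz with |xy| ≤ p and |y| > 0.
Because |xy| ≤ p and w begins with p copies of a, we have y = a^k with 1 ≤ k ≤ p.
Pump with i = 2: xy^2z = a^{p+k} b^p a^p b^p, of length 4p+k. Suppose this equals vv. The string starts with a and ends with b, so v does too; thus the boundary between the two copies of v is a b→a transition. There is exactly one such transition, at position 2p+k, so |v| = 2p+k and |vv| = 4p+2k ≠ 4p+k since k ≥ 1. So xy^2z ∉ L.
Contradiction. Therefore L is not regular.

a^{p+k} b^p a^p b^p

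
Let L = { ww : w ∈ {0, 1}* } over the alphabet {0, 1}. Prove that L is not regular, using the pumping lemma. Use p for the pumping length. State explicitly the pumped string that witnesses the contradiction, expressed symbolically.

Suppose for contradiction that L is regular, and let p be the pumping length.
Take w = 0^p 1^p 0^p 1^p = uu where u = 0^p1^p; then w ∈ L and |w| = 4p ≥ p.
The pumping lemma gives a decomposition w = xyz where |xy| ≤ p and y is nonempty.
Since the first p symbols of w are all 0's and |xy| ≤ p, y lies entirely in the leading 0-block: y = 0^k for some k with 1 ≤ k ≤ p.
Pump with i = 2: xy^2z = 0^{p+k} 1^p 0^p 1^p, of length 4p+k. Suppose this equals vv. The string starts with 0 and ends with 1, so v does too; thus the boundary between the two copies of v is a 1→0 transition. There is exactly one such transition, at position 2p+k, so |v| = 2p+k and |vv| = 4p+2k ≠ 4p+k since k ≥ 1. So xy^2z ∉ L.
Contradiction. Therefore L is not regular.

0^{p+k} 1^p 0^p 1^p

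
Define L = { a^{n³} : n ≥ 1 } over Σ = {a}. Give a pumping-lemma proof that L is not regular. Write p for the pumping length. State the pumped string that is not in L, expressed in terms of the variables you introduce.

Toward a contradiction, assume L is regular with pumping length p.
Take w = a^{p³} ∈ L with |w| = p³ ≥ p.
By the pumping lemma, w = xyz with |xy| ≤ p and y is nonempty.
Then y = a^k for some k with 1 ≤ k ≤ p.
Pump with i = 2: xy^2z = a^{p³+k}. Since 1 ≤ k ≤ p, p³ < p³+k ≤ p³+p < p³+3p²+3p+1 = (p+1)³, so p³+k is not a perfect cube. So xy^2z ∉ L.
This contradicts the pumping lemma, so L is not regular.

a^{p³+k}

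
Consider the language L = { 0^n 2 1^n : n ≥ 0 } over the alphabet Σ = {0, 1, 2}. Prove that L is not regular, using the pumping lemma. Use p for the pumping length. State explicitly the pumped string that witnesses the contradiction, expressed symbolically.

Toward a contradiction, assume L is regular with pumping length p.
Take w = 0^p 2 1^p ∈ L with |w| = 2p+1 ≥ p.
By the pumping lemma, w = xyz with |xy| ≤ p and |y| ≥ 1.
Since the first p symbols of w are all 0's and |xy| ≤ p, y lies entirely in the leading 0-block: y = 0^k for some k with 1 ≤ k ≤ p.
Pump with i = 2: xy^2z = 0^{p+k} 2 1^p, which would require p+k = p. But k ≥ 1, so xy^2z ∉ L.
This contradicts the pumping lemma, so L is not regular.

0^{p+k} 2 1^p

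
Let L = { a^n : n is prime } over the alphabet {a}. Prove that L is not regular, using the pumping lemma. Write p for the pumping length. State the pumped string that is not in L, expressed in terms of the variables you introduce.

a^{q(1+k)}

Suppose for contradiction that L is regular, and let p be the pumping length.
Let q be a prime with q ≥ p+2 (infinitely many primes exist), and take w = a^q ∈ L with |w| = q ≥ p.
The pumping lemma gives a decomposition w = xyz where |xy| ≤ p and |y| ≥ 1.
Then y = a^k for some k with 1 ≤ k ≤ p.
Since 1 ≤ k ≤ p, |xz| = q-k. Pump with i = q+1: |xy^{q+1}z| = (q-k)+(q+1)k = q+qk = q(1+k), which is composite (both factors ≥ 2). So xy^{q+1}z = a^{q(1+k)} ∉ L.
This contradicts the pumping lemma, so L is not regular.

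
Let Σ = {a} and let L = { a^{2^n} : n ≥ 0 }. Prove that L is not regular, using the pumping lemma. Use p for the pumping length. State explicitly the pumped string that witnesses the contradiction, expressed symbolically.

Assume L is regular; let p be its pumping constant.
Take w = a^{2^p} ∈ L with |w| = 2^p ≥ p.
By the pumping lemma, w = xyz with |xy| ≤ p and |y| ≥ 1.
Then y = a^k for some k with 1 ≤ k ≤ p.
Pump with i = 2: xy^2z = a^{2^p+k}. Since 1 ≤ k ≤ p < 2^p, we have 2^p < 2^p+k < 2^{p+1}, so 2^p+k is not a power of 2. So xy^2z ∉ L.
Contradiction. Therefore L is not regular.

a^{2^p+k}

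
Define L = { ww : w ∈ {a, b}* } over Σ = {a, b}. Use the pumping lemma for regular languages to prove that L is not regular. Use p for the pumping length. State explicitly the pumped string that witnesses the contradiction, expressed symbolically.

a^{p+k} b^p a^p b^p

Assume L is regular. Let p be the pumping length given by the pumping lemma.
Take w = a^p b^p a^p b^p = uu where u = a^pb^p; then w ∈ L and |w| = 4p ≥ p.
The pumping lemma gives a decomposition w = xyz where |xy| ≤ p and y is nonempty.
Since the first p symbols of w are all a's and |xy| ≤ p, y lies entirely in the leading a-block: y = a^k for some k with 1 ≤ k ≤ p.
Pump with i = 2: xy^2z = a^{p+k} b^p a^p b^p, of length 4p+k. Suppose this equals vv. The string starts with a and ends with b, so v does too; thus the boundary between the two copies of v is a b→a transition. There is exactly one such transition, at position 2p+k, so |v| = 2p+k and |vv| = 4p+2k ≠ 4p+k since k ≥ 1. So xy^2z ∉ L.
This contradicts the pumping lemma, so L is not regular.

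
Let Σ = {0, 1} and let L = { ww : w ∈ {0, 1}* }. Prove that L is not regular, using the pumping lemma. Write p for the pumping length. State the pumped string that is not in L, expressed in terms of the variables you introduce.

Assume L is regular; let p be its pumping constant.
Take w = 0^p 1^p 0^p 1^p = uu where u = 0^p1^p; then w ∈ L and |w| = 4p ≥ p.
The pumping lemma gives a decomposition w = xyz where |xy| ≤ p and y is nonempty.
Since the first p symbols of w are all 0's and |xy| ≤ p, y lies entirely in the leading 0-block: y = 0^k for some k with 1 ≤ k ≤ p.
Pump with i = 2: xy^2z = 0^{p+k} 1^p 0^p 1^p, of length 4p+k. Suppose this equals vv. The string starts with 0 and ends with 1, so v does too; thus the boundary between the two copies of v is a 1→0 transition. There is exactly one such transition, at position 2p+k, so |v| = 2p+k and |vv| = 4p+2k ≠ 4p+k since k ≥ 1. So xy^2z ∉ L.
This contradicts the pumping lemma, so L is not regular.

0^{p+k} 1^p 0^p 1^p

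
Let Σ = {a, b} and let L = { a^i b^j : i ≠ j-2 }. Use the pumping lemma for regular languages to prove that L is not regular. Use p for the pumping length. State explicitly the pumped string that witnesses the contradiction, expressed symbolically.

a^{p+p!} b^{p+p!+2}

Assume L is regular; let p be its pumping constant.
Choose w = a^p b^{p+p!+2}. Since p ≠ (p+p!+2)-2 = p+p!, w ∈ L; and |w| ≥ p.
By the pumping lemma, w = xyz with |xy| ≤ p and y is nonempty.
Since the first p symbols of w are all a's and |xy| ≤ p, y lies entirely in the leading a-block: y = a^k for some k with 1 ≤ k ≤ p.
Since 1 ≤ k ≤ p, k divides p!; set t = 1 + p!/k. Then xy^t z has p + (p!/k)·k = p + p! copies of a. Now the a-count is p+p! and (b-count)-2 = (p+p!+2)-2 = p+p!, so i ≠ j-2 fails. So xy^t z = a^{p+p!} b^{p+p!+2} ∉ L.
Contradiction. Therefore L is not regular.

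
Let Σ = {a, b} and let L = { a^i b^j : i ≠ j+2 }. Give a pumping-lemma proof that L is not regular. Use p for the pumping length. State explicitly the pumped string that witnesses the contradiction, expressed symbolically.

Assume L is regular. Let p be the pumping length given by the pumping lemma.
Choose w = a^p b^{p+p!-2}. Since p ≠ (p+p!-2)+2 = p+p!, w ∈ L; and |w| ≥ p.
The pumping lemma gives a decomposition w = xyz where |xy| ≤ p and |y| ≥ 1.
Because |xy| ≤ p and w begins with p copies of a, we have y = a^k with 1 ≤ k ≤ p.
Since 1 ≤ k ≤ p, k divides p!; set t = 1 + p!/k. Then xy^t z has p + (p!/k)·k = p + p! copies of a. Now the a-count is p+p! and (b-count)+2 = (p+p!-2)+2 = p+p!, so i ≠ j+2 fails. So xy^t z = a^{p+p!} b^{p+p!-2} ∉ L.
This contradicts the pumping lemma, so L is not regular.

a^{p+p!} b^{p+p!-2}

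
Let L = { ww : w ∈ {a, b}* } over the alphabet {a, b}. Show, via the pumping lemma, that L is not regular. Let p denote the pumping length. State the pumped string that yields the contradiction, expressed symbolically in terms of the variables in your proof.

Assume L is regular; let p be its pumping constant.
Take w = a^p b^p a^p b^p = uu where u = a^pb^p; then w ∈ L and |w| = 4p ≥ p.
Write w = xyz as guaranteed by the lemma, with |xy| ≤ p and |y| ≥ 1.
Because |xy| ≤ p and w begins with p copies of a, we have y = a^k with 1 ≤ k ≤ p.
Pump with i = 2: xy^2z = a^{p+k} b^p a^p b^p, of length 4p+k. Suppose this equals vv. The string starts with a and ends with b, so v does too; thus the boundary between the two copies of v is a b→a transition. There is exactly one such transition, at position 2p+k, so |v| = 2p+k and |vv| = 4p+2k ≠ 4p+k since k ≥ 1. So xy^2z ∉ L.
This is a contradiction; hence L is not regular.

a^{p+k} b^p a^p b^p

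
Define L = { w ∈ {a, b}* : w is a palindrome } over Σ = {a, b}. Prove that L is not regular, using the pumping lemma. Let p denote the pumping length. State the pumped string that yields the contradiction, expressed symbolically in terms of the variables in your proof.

Assume L is regular; let p be its pumping constant.
Take w = a^p b a^p, a palindrome of length 2p+1 ≥ p.
Write w = xyz as guaranteed by the lemma, with |xy| ≤ p and y is nonempty.
Since the first p symbols of w are all a's and |xy| ≤ p, y lies entirely in the leading a-block: y = a^k for some k with 1 ≤ k ≤ p.
Pump with i = 2: xy^2z = a^{p+k} b a^p. Its reverse is a^p b a^{p+k}, which differs from xy^2z since k ≥ 1. So xy^2z is not a palindrome and xy^2z ∉ L.
Contradiction. Therefore L is not regular.

a^{p+k} b a^p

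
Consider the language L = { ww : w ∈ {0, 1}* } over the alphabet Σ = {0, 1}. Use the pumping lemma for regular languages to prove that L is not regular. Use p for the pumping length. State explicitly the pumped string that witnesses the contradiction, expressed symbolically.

0^{p+k} 1^p 0^p 1^p

Assume L is regular; let p be its pumping constant.
Take w = 0^p 1^p 0^p 1^p = uu where u = 0^p1^p; then w ∈ L and |w| = 4p ≥ p.
The pumping lemma gives a decomposition w = xyz where |xy| ≤ p and |y| ≥ 1.
The first p characters of w are 0's, so xy (and hence y) consists only of 0's. Write y = 0^k, 1 ≤ k ≤ p.
Pump with i = 2: xy^2z = 0^{p+k} 1^p 0^p 1^p, of length 4p+k. Suppose this equals vv. The string starts with 0 and ends with 1, so v does too; thus the boundary between the two copies of v is a 1→0 transition. There is exactly one such transition, at position 2p+k, so |v| = 2p+k and |vv| = 4p+2k ≠ 4p+k since k ≥ 1. So xy^2z ∉ L.
This contradicts the pumping lemma, so L is not regular.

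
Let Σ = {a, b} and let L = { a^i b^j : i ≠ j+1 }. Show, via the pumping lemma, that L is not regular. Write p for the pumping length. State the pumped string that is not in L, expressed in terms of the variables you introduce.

Toward a contradiction, assume L is regular with pumping length p.
Choose w = a^p b^{p+p!-1}. Since p ≠ (p+p!-1)+1 = p+p!, w ∈ L; and |w| ≥ p.
The pumping lemma gives a decomposition w = xyz where |xy| ≤ p and y is nonempty.
Because |xy| ≤ p and w begins with p copies of a, we have y = a^k with 1 ≤ k ≤ p.
Since 1 ≤ k ≤ p, k divides p!; set t = 1 + p!/k. Then xy^t z has p + (p!/k)·k = p + p! copies of a. Now the a-count is p+p! and (b-count)+1 = (p+p!-1)+1 = p+p!, so i ≠ j+1 fails. So xy^t z = a^{p+p!} b^{p+p!-1} ∉ L.
This is a contradiction; hence L is not regular.

a^{p+p!} b^{p+p!-1}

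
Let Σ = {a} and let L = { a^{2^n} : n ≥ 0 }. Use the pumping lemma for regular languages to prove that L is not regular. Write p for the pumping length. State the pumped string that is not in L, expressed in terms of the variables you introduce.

a^{2^p+k}

Toward a contradiction, assume L is regular with pumping length p.
Take w = a^{2^p} ∈ L with |w| = 2^p ≥ p.
Write w = xyz as guaranteed by the lemma, with |xy| ≤ p and |y| > 0.
Then y = a^k for some k with 1 ≤ k ≤ p.
Pump with i = 2: xy^2z = a^{2^p+k}. Since 1 ≤ k ≤ p < 2^p, we have 2^p < 2^p+k < 2^{p+1}, so 2^p+k is not a power of 2. So xy^2z ∉ L.
This is a contradiction; hence L is not regular.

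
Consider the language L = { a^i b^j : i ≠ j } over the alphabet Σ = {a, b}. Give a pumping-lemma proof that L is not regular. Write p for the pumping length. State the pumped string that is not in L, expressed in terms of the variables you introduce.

a^{p+p!} b^{p+p!}

Assume L is regular. Let p be the pumping length given by the pumping lemma.
Choose w = a^p b^{p+p!}. Since p ≠ p+p!, w ∈ L; and |w| ≥ p.
By the pumping lemma, w = xyz with |xy| ≤ p and y is nonempty.
The first p characters of w are a's, so xy (and hence y) consists only of a's. Write y = a^k, 1 ≤ k ≤ p.
Since 1 ≤ k ≤ p, k divides p!; set t = 1 + p!/k. Then xy^t z has p + (p!/k)·k = p + p! copies of a. Now the a-count equals the b-count, so i ≠ j fails. So xy^t z = a^{p+p!} b^{p+p!} ∉ L.
Contradiction. Therefore L is not regular.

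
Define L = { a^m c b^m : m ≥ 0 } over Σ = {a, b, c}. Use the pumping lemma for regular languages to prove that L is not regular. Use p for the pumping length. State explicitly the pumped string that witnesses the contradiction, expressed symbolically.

a^{p+k} c b^p

Suppose for contradiction that L is regular, and let p be the pumping length.
Take w = a^p c b^p ∈ L with |w| = 2p+1 ≥ p.
The pumping lemma gives a decomposition w = xyz where |xy| ≤ p and |y| ≥ 1.
Because |xy| ≤ p and w begins with p copies of a, we have y = a^k with 1 ≤ k ≤ p.
Pump with i = 2: xy^2z = a^{p+k} c b^p, which would require p+k = p. But k ≥ 1, so xy^2z ∉ L.
This contradicts the pumping lemma, so L is not regular.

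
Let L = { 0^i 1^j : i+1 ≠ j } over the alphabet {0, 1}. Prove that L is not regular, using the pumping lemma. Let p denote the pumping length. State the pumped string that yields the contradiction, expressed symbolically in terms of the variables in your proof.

0^{p+p!} 1^{p+p!+1}

Assume L is regular. Let p be the pumping length given by the pumping lemma.
Choose w = 0^p 1^{p+p!+1}. Since p ≠ (p+p!+1)-1 = p+p!, w ∈ L; and |w| ≥ p.
The pumping lemma gives a decomposition w = xyz where |xy| ≤ p and y is nonempty.
Because |xy| ≤ p and w begins with p copies of 0, we have y = 0^k with 1 ≤ k ≤ p.
Since 1 ≤ k ≤ p, k divides p!; set t = 1 + p!/k. Then xy^t z has p + (p!/k)·k = p + p! copies of 0. Now the 0-count is p+p! and (1-count)-1 = (p+p!+1)-1 = p+p!, so i+1 ≠ j fails. So xy^t z = 0^{p+p!} 1^{p+p!+1} ∉ L.
Contradiction. Therefore L is not regular.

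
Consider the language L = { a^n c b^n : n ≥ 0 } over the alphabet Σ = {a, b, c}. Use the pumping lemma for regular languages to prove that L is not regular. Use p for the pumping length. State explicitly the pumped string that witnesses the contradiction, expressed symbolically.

Assume L is regular. Let p be the pumping length given by the pumping lemma.
Take w = a^p c b^p ∈ L with |w| = 2p+1 ≥ p.
Write w = xyz as guaranteed by the lemma, with |xy| ≤ p and |y| ≥ 1.
Since the first p symbols of w are all a's and |xy| ≤ p, y lies entirely in the leading a-block: y = a^k for some k with 1 ≤ k ≤ p.
Pump with i = 2: xy^2z = a^{p+k} c b^p, which would require p+k = p. But k ≥ 1, so xy^2z ∉ L.
This contradicts the pumping lemma, so L is not regular.

a^{p+k} c b^p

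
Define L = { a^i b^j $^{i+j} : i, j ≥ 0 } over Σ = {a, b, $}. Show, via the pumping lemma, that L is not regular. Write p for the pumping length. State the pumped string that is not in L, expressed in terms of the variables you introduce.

Assume L is regular. Let p be the pumping length given by the pumping lemma.
Take w = a^p b^p $^{2p} ∈ L (with i=j=p, i+j=2p), |w| = 4p ≥ p.
By the pumping lemma, w = xyz with |xy| ≤ p and y is nonempty.
Because |xy| ≤ p and w begins with p copies of a, we have y = a^k with 1 ≤ k ≤ p.
Consider xy^2z = a^{p+k} b^p $^{2p}. Now the a- and b-counts sum to 2p+k, but the $-count is 2p ≠ 2p+k. So xy^2z ∉ L.
This contradicts the pumping lemma, so L is not regular.

a^{p+k} b^p $^{2p}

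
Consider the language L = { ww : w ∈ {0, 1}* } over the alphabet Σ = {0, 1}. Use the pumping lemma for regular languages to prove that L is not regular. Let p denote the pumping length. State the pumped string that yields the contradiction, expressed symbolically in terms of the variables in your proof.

Toward a contradiction, assume L is regular with pumping length p.
Take w = 0^p 1^p 0^p 1^p = uu where u = 0^p1^p; then w ∈ L and |w| = 4p ≥ p.
By the pumping lemma, w = xyz with |xy| ≤ p and |y| > 0.
The first p characters of w are 0's, so xy (and hence y) consists only of 0's. Write y = 0^k, 1 ≤ k ≤ p.
Pump with i = 2: xy^2z = 0^{p+k} 1^p 0^p 1^p, of length 4p+k. Suppose this equals vv. The string starts with 0 and ends with 1, so v does too; thus the boundary between the two copies of v is a 1→0 transition. There is exactly one such transition, at position 2p+k, so |v| = 2p+k and |vv| = 4p+2k ≠ 4p+k since k ≥ 1. So xy^2z ∉ L.
This contradicts the pumping lemma, so L is not regular.

0^{p+k} 1^p 0^p 1^p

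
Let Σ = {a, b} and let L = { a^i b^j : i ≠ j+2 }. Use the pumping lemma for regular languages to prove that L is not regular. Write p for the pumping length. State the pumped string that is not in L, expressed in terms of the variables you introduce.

Assume L is regular. Let p be the pumping length given by the pumping lemma.
Choose w = a^p b^{p+p!-2}. Since p ≠ (p+p!-2)+2 = p+p!, w ∈ L; and |w| ≥ p.
Write w = xyz as guaranteed by the lemma, with |xy| ≤ p and |y| ≥ 1.
The first p characters of w are a's, so xy (and hence y) consists only of a's. Write y = a^k, 1 ≤ k ≤ p.
Since 1 ≤ k ≤ p, k divides p!; set t = 1 + p!/k. Then xy^t z has p + (p!/k)·k = p + p! copies of a. Now the a-count is p+p! and (b-count)+2 = (p+p!-2)+2 = p+p!, so i ≠ j+2 fails. So xy^t z = a^{p+p!} b^{p+p!-2} ∉ L.
This contradicts the pumping lemma, so L is not regular.

a^{p+p!} b^{p+p!-2}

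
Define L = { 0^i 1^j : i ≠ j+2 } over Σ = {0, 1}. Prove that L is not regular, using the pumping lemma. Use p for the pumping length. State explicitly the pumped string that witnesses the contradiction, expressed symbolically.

0^{p+p!} 1^{p+p!-2}

Assume L is regular. Let p be the pumping length given by the pumping lemma.
Choose w = 0^p 1^{p+p!-2}. Since p ≠ (p+p!-2)+2 = p+p!, w ∈ L; and |w| ≥ p.
The pumping lemma gives a decomposition w = xyz where |xy| ≤ p and |y| ≥ 1.
Since the first p symbols of w are all 0's and |xy| ≤ p, y lies entirely in the leading 0-block: y = 0^k for some k with 1 ≤ k ≤ p.
Since 1 ≤ k ≤ p, k divides p!; set t = 1 + p!/k. Then xy^t z has p + (p!/k)·k = p + p! copies of 0. Now the 0-count is p+p! and (1-count)+2 = (p+p!-2)+2 = p+p!, so i ≠ j+2 fails. So xy^t z = 0^{p+p!} 1^{p+p!-2} ∉ L.
This is a contradiction; hence L is not regular.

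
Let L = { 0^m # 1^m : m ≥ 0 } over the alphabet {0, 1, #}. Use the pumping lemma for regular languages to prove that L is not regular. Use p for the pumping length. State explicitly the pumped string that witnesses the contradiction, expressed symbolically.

Assume L is regular. Let p be the pumping length given by the pumping lemma.
Take w = 0^p # 1^p ∈ L with |w| = 2p+1 ≥ p.
Write w = xyz as guaranteed by the lemma, with |xy| ≤ p and |y| ≥ 1.
Since the first p symbols of w are all 0's and |xy| ≤ p, y lies entirely in the leading 0-block: y = 0^k for some k with 1 ≤ k ≤ p.
Pump with i = 2: xy^2z = 0^{p+k} # 1^p, which would require p+k = p. But k ≥ 1, so xy^2z ∉ L.
This contradicts the pumping lemma, so L is not regular.

0^{p+k} # 1^p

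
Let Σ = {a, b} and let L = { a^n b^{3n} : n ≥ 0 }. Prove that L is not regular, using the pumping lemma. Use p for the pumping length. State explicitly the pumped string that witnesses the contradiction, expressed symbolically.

a^{p+k} b^{3p}

Assume L is regular; let p be its pumping constant.
Take w = a^p b^{3p}. Then w ∈ L and |w| = 4p ≥ p.
The pumping lemma gives a decomposition w = xyz where |xy| ≤ p and |y| > 0.
Since the first p symbols of w are all a's and |xy| ≤ p, y lies entirely in the leading a-block: y = a^k for some k with 1 ≤ k ≤ p.
Pump with i = 2: xy^2z = a^{p+k} b^{3p}. For this to lie in L we would need 3p = 3(p+k), which forces k = 0. But k ≥ 1, so xy^2z ∉ L.
This is a contradiction; hence L is not regular.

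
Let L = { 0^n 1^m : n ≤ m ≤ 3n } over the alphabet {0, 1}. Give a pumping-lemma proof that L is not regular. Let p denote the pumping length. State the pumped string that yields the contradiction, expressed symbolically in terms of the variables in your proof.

0^{p+k} 1^p

Assume L is regular; let p be its pumping constant.
Take w = 0^p 1^p ∈ L (since p ≤ p ≤ 3p), with |w| = 2p ≥ p.
By the pumping lemma, w = xyz with |xy| ≤ p and |y| > 0.
Since the first p symbols of w are all 0's and |xy| ≤ p, y lies entirely in the leading 0-block: y = 0^k for some k with 1 ≤ k ≤ p.
Pump with i = 2: xy^2z = 0^{p+k} 1^p. Now n = p+k > p = m, so the condition n ≤ m fails. Thus xy^2z ∉ L.
Contradiction. Therefore L is not regular.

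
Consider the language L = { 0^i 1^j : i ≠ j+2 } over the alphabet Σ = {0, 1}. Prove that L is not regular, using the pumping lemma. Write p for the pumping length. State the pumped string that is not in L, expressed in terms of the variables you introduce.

0^{p+p!} 1^{p+p!-2}

Assume L is regular. Let p be the pumping length given by the pumping lemma.
Choose w = 0^p 1^{p+p!-2}. Since p ≠ (p+p!-2)+2 = p+p!, w ∈ L; and |w| ≥ p.
Write w = xyz as guaranteed by the lemma, with |xy| ≤ p and y is nonempty.
Since the first p symbols of w are all 0's and |xy| ≤ p, y lies entirely in the leading 0-block: y = 0^k for some k with 1 ≤ k ≤ p.
Since 1 ≤ k ≤ p, k divides p!; set t = 1 + p!/k. Then xy^t z has p + (p!/k)·k = p + p! copies of 0. Now the 0-count is p+p! and (1-count)+2 = (p+p!-2)+2 = p+p!, so i ≠ j+2 fails. So xy^t z = 0^{p+p!} 1^{p+p!-2} ∉ L.
Contradiction. Therefore L is not regular.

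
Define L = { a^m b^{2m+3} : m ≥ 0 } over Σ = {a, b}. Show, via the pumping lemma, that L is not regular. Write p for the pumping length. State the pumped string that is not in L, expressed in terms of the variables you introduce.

a^{p+k} b^{2p+3}

Suppose for contradiction that L is regular, and let p be the pumping length.
Choose w = a^p b^{2p+3}, which is in L with |w| = 3p+3 ≥ p.
By the pumping lemma, w = xyz with |xy| ≤ p and y is nonempty.
The first p characters of w are a's, so xy (and hence y) consists only of a's. Write y = a^k, 1 ≤ k ≤ p.
Pump with i = 2: xy^2z = a^{p+k} b^{2p+3}. For this to lie in L we would need 2p+3 = 2(p+k)+3, which forces k = 0. But k ≥ 1, so xy^2z ∉ L.
Contradiction. Therefore L is not regular.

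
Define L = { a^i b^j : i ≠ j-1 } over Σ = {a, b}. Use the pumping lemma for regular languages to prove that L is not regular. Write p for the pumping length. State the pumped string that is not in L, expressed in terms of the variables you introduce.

a^{p+p!} b^{p+p!+1}

Assume L is regular. Let p be the pumping length given by the pumping lemma.
Choose w = a^p b^{p+p!+1}. Since p ≠ (p+p!+1)-1 = p+p!, w ∈ L; and |w| ≥ p.
The pumping lemma gives a decomposition w = xyz where |xy| ≤ p and y is nonempty.
Because |xy| ≤ p and w begins with p copies of a, we have y = a^k with 1 ≤ k ≤ p.
Since 1 ≤ k ≤ p, k divides p!; set t = 1 + p!/k. Then xy^t z has p + (p!/k)·k = p + p! copies of a. Now the a-count is p+p! and (b-count)-1 = (p+p!+1)-1 = p+p!, so i ≠ j-1 fails. So xy^t z = a^{p+p!} b^{p+p!+1} ∉ L.
This contradicts the pumping lemma, so L is not regular.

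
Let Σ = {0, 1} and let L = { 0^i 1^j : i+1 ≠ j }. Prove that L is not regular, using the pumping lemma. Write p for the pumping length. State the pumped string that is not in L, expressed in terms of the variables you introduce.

Toward a contradiction, assume L is regular with pumping length p.
Choose w = 0^p 1^{p+p!+1}. Since p ≠ (p+p!+1)-1 = p+p!, w ∈ L; and |w| ≥ p.
The pumping lemma gives a decomposition w = xyz where |xy| ≤ p and |y| ≥ 1.
Since the first p symbols of w are all 0's and |xy| ≤ p, y lies entirely in the leading 0-block: y = 0^k for some k with 1 ≤ k ≤ p.
Since 1 ≤ k ≤ p, k divides p!; set t = 1 + p!/k. Then xy^t z has p + (p!/k)·k = p + p! copies of 0. Now the 0-count is p+p! and (1-count)-1 = (p+p!+1)-1 = p+p!, so i+1 ≠ j fails. So xy^t z = 0^{p+p!} 1^{p+p!+1} ∉ L.
This contradicts the pumping lemma, so L is not regular.

0^{p+p!} 1^{p+p!+1}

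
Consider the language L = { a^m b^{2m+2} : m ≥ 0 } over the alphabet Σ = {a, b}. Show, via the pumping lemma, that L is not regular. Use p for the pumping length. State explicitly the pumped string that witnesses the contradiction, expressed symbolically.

Toward a contradiction, assume L is regular with pumping length p.
Choose w = a^p b^{2p+2}, which is in L with |w| = 3p+2 ≥ p.
The pumping lemma gives a decomposition w = xyz where |xy| ≤ p and y is nonempty.
The first p characters of w are a's, so xy (and hence y) consists only of a's. Write y = a^k, 1 ≤ k ≤ p.
Pump with i = 2: xy^2z = a^{p+k} b^{2p+2}. For this to lie in L we would need 2p+2 = 2(p+k)+2, which forces k = 0. But k ≥ 1, so xy^2z ∉ L.
This is a contradiction; hence L is not regular.

a^{p+k} b^{2p+2}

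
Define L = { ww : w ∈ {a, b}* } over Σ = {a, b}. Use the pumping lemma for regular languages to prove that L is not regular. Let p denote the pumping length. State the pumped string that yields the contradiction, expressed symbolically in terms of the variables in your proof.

a^{p+k} b^p a^p b^p

Suppose for contradiction that L is regular, and let p be the pumping length.
Take w = a^p b^p a^p b^p = uu where u = a^pb^p; then w ∈ L and |w| = 4p ≥ p.
Write w = xyz as guaranteed by the lemma, with |xy| ≤ p and y is nonempty.
Since the first p symbols of w are all a's and |xy| ≤ p, y lies entirely in the leading a-block: y = a^k for some k with 1 ≤ k ≤ p.
Pump with i = 2: xy^2z = a^{p+k} b^p a^p b^p, of length 4p+k. Suppose this equals vv. The string starts with a and ends with b, so v does too; thus the boundary between the two copies of v is a b→a transition. There is exactly one such transition, at position 2p+k, so |v| = 2p+k and |vv| = 4p+2k ≠ 4p+k since k ≥ 1. So xy^2z ∉ L.
This contradicts the pumping lemma, so L is not regular.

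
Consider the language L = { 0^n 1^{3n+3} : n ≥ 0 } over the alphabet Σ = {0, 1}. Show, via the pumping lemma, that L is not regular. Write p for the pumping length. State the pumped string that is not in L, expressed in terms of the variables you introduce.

0^{p+k} 1^{3p+3}

Toward a contradiction, assume L is regular with pumping length p.
Choose w = 0^p 1^{3p+3}, which is in L with |w| = 4p+3 ≥ p.
Write w = xyz as guaranteed by the lemma, with |xy| ≤ p and |y| ≥ 1.
The first p characters of w are 0's, so xy (and hence y) consists only of 0's. Write y = 0^k, 1 ≤ k ≤ p.
Pump with i = 2: xy^2z = 0^{p+k} 1^{3p+3}. For this to lie in L we would need 3p+3 = 3(p+k)+3, which forces k = 0. But k ≥ 1, so xy^2z ∉ L.
This is a contradiction; hence L is not regular.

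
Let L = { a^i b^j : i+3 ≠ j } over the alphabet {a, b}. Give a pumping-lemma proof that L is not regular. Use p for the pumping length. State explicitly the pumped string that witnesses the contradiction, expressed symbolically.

a^{p+p!} b^{p+p!+3}

Suppose for contradiction that L is regular, and let p be the pumping length.
Choose w = a^p b^{p+p!+3}. Since p ≠ (p+p!+3)-3 = p+p!, w ∈ L; and |w| ≥ p.
The pumping lemma gives a decomposition w = xyz where |xy| ≤ p and y is nonempty.
Since the first p symbols of w are all a's and |xy| ≤ p, y lies entirely in the leading a-block: y = a^k for some k with 1 ≤ k ≤ p.
Since 1 ≤ k ≤ p, k divides p!; set t = 1 + p!/k. Then xy^t z has p + (p!/k)·k = p + p! copies of a. Now the a-count is p+p! and (b-count)-3 = (p+p!+3)-3 = p+p!, so i+3 ≠ j fails. So xy^t z = a^{p+p!} b^{p+p!+3} ∉ L.
This contradicts the pumping lemma, so L is not regular.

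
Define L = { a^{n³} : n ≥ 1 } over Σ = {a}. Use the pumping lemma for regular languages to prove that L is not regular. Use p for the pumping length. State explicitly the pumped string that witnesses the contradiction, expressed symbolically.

a^{p³+k}

Assume L is regular. Let p be the pumping length given by the pumping lemma.
Take w = a^{p³} ∈ L with |w| = p³ ≥ p.
Write w = xyz as guaranteed by the lemma, with |xy| ≤ p and y is nonempty.
Then y = a^k for some k with 1 ≤ k ≤ p.
Pump with i = 2: xy^2z = a^{p³+k}. Since 1 ≤ k ≤ p, p³ < p³+k ≤ p³+p < p³+3p²+3p+1 = (p+1)³, so p³+k is not a perfect cube. So xy^2z ∉ L.
This contradicts the pumping lemma, so L is not regular.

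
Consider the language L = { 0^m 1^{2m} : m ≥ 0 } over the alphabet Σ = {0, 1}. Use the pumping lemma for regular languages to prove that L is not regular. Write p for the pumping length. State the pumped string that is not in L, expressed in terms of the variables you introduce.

0^{p+k} 1^{2p}

Toward a contradiction, assume L is regular with pumping length p.
Take w = 0^p 1^{2p}. Then w ∈ L and |w| = 3p ≥ p.
By the pumping lemma, w = xyz with |xy| ≤ p and |y| > 0.
Because |xy| ≤ p and w begins with p copies of 0, we have y = 0^k with 1 ≤ k ≤ p.
Pump with i = 2: xy^2z = 0^{p+k} 1^{2p}. For this to lie in L we would need 2p = 2(p+k), which forces k = 0. But k ≥ 1, so xy^2z ∉ L.
This contradicts the pumping lemma, so L is not regular.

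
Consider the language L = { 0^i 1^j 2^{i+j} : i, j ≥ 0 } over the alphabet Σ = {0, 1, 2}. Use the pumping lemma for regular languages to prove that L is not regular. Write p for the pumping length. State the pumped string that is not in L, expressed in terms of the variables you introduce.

Assume L is regular. Let p be the pumping length given by the pumping lemma.
Take w = 0^p 1^p 2^{2p} ∈ L (with i=j=p, i+j=2p), |w| = 4p ≥ p.
By the pumping lemma, w = xyz with |xy| ≤ p and |y| ≥ 1.
The first p characters of w are 0's, so xy (and hence y) consists only of 0's. Write y = 0^k, 1 ≤ k ≤ p.
Consider xy^2z = 0^{p+k} 1^p 2^{2p}. Now the 0- and 1-counts sum to 2p+k, but the 2-count is 2p ≠ 2p+k. So xy^2z ∉ L.
This contradicts the pumping lemma, so L is not regular.

0^{p+k} 1^p 2^{2p}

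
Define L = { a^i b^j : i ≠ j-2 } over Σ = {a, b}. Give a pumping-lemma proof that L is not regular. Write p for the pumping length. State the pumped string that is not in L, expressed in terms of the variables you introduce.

Suppose for contradiction that L is regular, and let p be the pumping length.
Choose w = a^p b^{p+p!+2}. Since p ≠ (p+p!+2)-2 = p+p!, w ∈ L; and |w| ≥ p.
The pumping lemma gives a decomposition w = xyz where |xy| ≤ p and |y| > 0.
The first p characters of w are a's, so xy (and hence y) consists only of a's. Write y = a^k, 1 ≤ k ≤ p.
Since 1 ≤ k ≤ p, k divides p!; set t = 1 + p!/k. Then xy^t z has p + (p!/k)·k = p + p! copies of a. Now the a-count is p+p! and (b-count)-2 = (p+p!+2)-2 = p+p!, so i ≠ j-2 fails. So xy^t z = a^{p+p!} b^{p+p!+2} ∉ L.
This is a contradiction; hence L is not regular.

a^{p+p!} b^{p+p!+2}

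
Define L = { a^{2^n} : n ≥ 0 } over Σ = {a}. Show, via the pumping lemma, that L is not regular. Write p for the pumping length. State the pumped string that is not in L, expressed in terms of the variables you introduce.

a^{2^p+k}

Suppose for contradiction that L is regular, and let p be the pumping length.
Take w = a^{2^p} ∈ L with |w| = 2^p ≥ p.
The pumping lemma gives a decomposition w = xyz where |xy| ≤ p and |y| ≥ 1.
Then y = a^k for some k with 1 ≤ k ≤ p.
Pump with i = 2: xy^2z = a^{2^p+k}. Since 1 ≤ k ≤ p < 2^p, we have 2^p < 2^p+k < 2^{p+1}, so 2^p+k is not a power of 2. So xy^2z ∉ L.
This is a contradiction; hence L is not regular.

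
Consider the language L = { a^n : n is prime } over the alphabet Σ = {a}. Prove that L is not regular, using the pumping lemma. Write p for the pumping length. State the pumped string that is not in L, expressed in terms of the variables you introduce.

Suppose for contradiction that L is regular, and let p be the pumping length.
Let q be a prime with q ≥ p+2 (infinitely many primes exist), and take w = a^q ∈ L with |w| = q ≥ p.
The pumping lemma gives a decomposition w = xyz where |xy| ≤ p and |y| ≥ 1.
Then y = a^k for some k with 1 ≤ k ≤ p.
Since 1 ≤ k ≤ p, |xz| = q-k. Pump with i = q+1: |xy^{q+1}z| = (q-k)+(q+1)k = q+qk = q(1+k), which is composite (both factors ≥ 2). So xy^{q+1}z = a^{q(1+k)} ∉ L.
This contradicts the pumping lemma, so L is not regular.

a^{q(1+k)}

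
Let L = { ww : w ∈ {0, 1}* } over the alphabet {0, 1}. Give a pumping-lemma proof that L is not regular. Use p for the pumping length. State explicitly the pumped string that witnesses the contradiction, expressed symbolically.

0^{p+k} 1^p 0^p 1^p

Toward a contradiction, assume L is regular with pumping length p.
Take w = 0^p 1^p 0^p 1^p = uu where u = 0^p1^p; then w ∈ L and |w| = 4p ≥ p.
Write w = xyz as guaranteed by the lemma, with |xy| ≤ p and |y| > 0.
Since the first p symbols of w are all 0's and |xy| ≤ p, y lies entirely in the leading 0-block: y = 0^k for some k with 1 ≤ k ≤ p.
Pump with i = 2: xy^2z = 0^{p+k} 1^p 0^p 1^p, of length 4p+k. Suppose this equals vv. The string starts with 0 and ends with 1, so v does too; thus the boundary between the two copies of v is a 1→0 transition. There is exactly one such transition, at position 2p+k, so |v| = 2p+k and |vv| = 4p+2k ≠ 4p+k since k ≥ 1. So xy^2z ∉ L.
This is a contradiction; hence L is not regular.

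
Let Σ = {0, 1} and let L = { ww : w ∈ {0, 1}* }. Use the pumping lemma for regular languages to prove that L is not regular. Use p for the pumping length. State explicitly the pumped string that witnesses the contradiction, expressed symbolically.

Suppose for contradiction that L is regular, and let p be the pumping length.
Take w = 0^p 1^p 0^p 1^p = uu where u = 0^p1^p; then w ∈ L and |w| = 4p ≥ p.
Write w = xyz as guaranteed by the lemma, with |xy| ≤ p and y is nonempty.
The first p characters of w are 0's, so xy (and hence y) consists only of 0's. Write y = 0^k, 1 ≤ k ≤ p.
Pump with i = 2: xy^2z = 0^{p+k} 1^p 0^p 1^p, of length 4p+k. Suppose this equals vv. The string starts with 0 and ends with 1, so v does too; thus the boundary between the two copies of v is a 1→0 transition. There is exactly one such transition, at position 2p+k, so |v| = 2p+k and |vv| = 4p+2k ≠ 4p+k since k ≥ 1. So xy^2z ∉ L.
Contradiction. Therefore L is not regular.

0^{p+k} 1^p 0^p 1^p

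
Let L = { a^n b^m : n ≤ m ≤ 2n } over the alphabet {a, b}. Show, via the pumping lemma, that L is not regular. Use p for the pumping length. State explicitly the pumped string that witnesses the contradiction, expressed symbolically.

Suppose for contradiction that L is regular, and let p be the pumping length.
Take w = a^p b^p ∈ L (since p ≤ p ≤ 2p), with |w| = 2p ≥ p.
The pumping lemma gives a decomposition w = xyz where |xy| ≤ p and |y| > 0.
The first p characters of w are a's, so xy (and hence y) consists only of a's. Write y = a^k, 1 ≤ k ≤ p.
Pump with i = 2: xy^2z = a^{p+k} b^p. Now n = p+k > p = m, so the condition n ≤ m fails. Thus xy^2z ∉ L.
This is a contradiction; hence L is not regular.

a^{p+k} b^p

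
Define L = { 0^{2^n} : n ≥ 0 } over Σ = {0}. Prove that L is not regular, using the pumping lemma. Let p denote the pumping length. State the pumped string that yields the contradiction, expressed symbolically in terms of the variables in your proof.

0^{2^p+k}

Assume L is regular; let p be its pumping constant.
Take w = 0^{2^p} ∈ L with |w| = 2^p ≥ p.
The pumping lemma gives a decomposition w = xyz where |xy| ≤ p and y is nonempty.
Then y = 0^k for some k with 1 ≤ k ≤ p.
Pump with i = 2: xy^2z = 0^{2^p+k}. Since 1 ≤ k ≤ p < 2^p, we have 2^p < 2^p+k < 2^{p+1}, so 2^p+k is not a power of 2. So xy^2z ∉ L.
This contradicts the pumping lemma, so L is not regular.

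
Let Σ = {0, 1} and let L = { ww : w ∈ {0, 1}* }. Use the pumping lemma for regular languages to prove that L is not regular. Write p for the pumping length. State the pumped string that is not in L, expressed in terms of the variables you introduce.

0^{p+k} 1^p 0^p 1^p

Suppose for contradiction that L is regular, and let p be the pumping length.
Take w = 0^p 1^p 0^p 1^p = uu where u = 0^p1^p; then w ∈ L and |w| = 4p ≥ p.
By the pumping lemma, w = xyz with |xy| ≤ p and |y| ≥ 1.
Since the first p symbols of w are all 0's and |xy| ≤ p, y lies entirely in the leading 0-block: y = 0^k for some k with 1 ≤ k ≤ p.
Pump with i = 2: xy^2z = 0^{p+k} 1^p 0^p 1^p, of length 4p+k. Suppose this equals vv. The string starts with 0 and ends with 1, so v does too; thus the boundary between the two copies of v is a 1→0 transition. There is exactly one such transition, at position 2p+k, so |v| = 2p+k and |vv| = 4p+2k ≠ 4p+k since k ≥ 1. So xy^2z ∉ L.
This is a contradiction; hence L is not regular.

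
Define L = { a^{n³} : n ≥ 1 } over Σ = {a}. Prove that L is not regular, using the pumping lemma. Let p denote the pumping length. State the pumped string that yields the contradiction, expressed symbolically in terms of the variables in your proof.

Suppose for contradiction that L is regular, and let p be the pumping length.
Take w = a^{p³} ∈ L with |w| = p³ ≥ p.
The pumping lemma gives a decomposition w = xyz where |xy| ≤ p and y is nonempty.
Then y = a^k for some k with 1 ≤ k ≤ p.
Pump with i = 2: xy^2z = a^{p³+k}. Since 1 ≤ k ≤ p, p³ < p³+k ≤ p³+p < p³+3p²+3p+1 = (p+1)³, so p³+k is not a perfect cube. So xy^2z ∉ L.
This contradicts the pumping lemma, so L is not regular.

a^{p³+k}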